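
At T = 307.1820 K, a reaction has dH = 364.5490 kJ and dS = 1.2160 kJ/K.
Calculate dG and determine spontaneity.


T*dS = 307.1820 * 1.2160 = 373.5333 kJ
dG = 364.5490 - 373.5333 = -8.9843 kJ (spontaneous)

dG = -8.9843 kJ, spontaneous


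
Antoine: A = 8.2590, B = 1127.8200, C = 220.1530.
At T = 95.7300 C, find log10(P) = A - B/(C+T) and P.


C+T = 315.8830
B/(C+T) = 3.5704
log10(P) = 8.2590 - 3.5704 = 4.6886
P = 10^4.6886 = 48823.3332 mmHg

48823.3332 mmHg


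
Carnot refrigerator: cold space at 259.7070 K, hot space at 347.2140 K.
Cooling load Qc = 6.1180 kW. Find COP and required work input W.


COP = 259.7070 / 87.5070 = 2.9678
W = 6.1180 / 2.9678 = 2.0614 kW

COP = 2.9678, W = 2.0614 kW


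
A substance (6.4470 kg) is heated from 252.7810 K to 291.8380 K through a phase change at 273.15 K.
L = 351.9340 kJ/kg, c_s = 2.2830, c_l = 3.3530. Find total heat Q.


Q1 (sensible, solid) = 6.4470 * 2.2830 * 20.3690 = 299.8011 kJ
Q2 (latent) = 6.4470 * 351.9340 = 2268.9185 kJ
Q3 (sensible, liquid) = 6.4470 * 3.3530 * 18.6880 = 403.9746 kJ
Q_total = 2972.6942 kJ

2972.6942 kJ


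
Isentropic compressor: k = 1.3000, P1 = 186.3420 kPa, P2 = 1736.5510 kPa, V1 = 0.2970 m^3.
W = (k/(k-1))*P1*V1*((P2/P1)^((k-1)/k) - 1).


(k-1)/k = 0.2308
(P2/P1)^exp = 1.6738
W = 4.3333 * 186.3420 * 0.2970 * (1.6738 - 1) = 161.5910 kJ

161.5910 kJ


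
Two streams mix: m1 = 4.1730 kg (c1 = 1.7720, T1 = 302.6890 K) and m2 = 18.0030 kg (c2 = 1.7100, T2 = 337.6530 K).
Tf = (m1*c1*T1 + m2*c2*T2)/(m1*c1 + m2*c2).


num = 12632.9423
den = 38.1797
Tf = 330.8813 K

330.8813 K


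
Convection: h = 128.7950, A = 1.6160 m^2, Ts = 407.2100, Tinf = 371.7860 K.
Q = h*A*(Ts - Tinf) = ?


dT = 35.4240 K
Q = 128.7950 * 1.6160 * 35.4240 = 7372.8935 W

7372.8935 W


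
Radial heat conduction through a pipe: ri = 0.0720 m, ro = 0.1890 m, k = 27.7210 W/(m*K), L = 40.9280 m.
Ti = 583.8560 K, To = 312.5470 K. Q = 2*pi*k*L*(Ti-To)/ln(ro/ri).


dT = 271.3090 K
ln(ro/ri) = 0.9651
Q = 2*pi*27.7210*40.9280*271.3090 / 0.9651 = 2004055.5980 W

2004055.5980 W


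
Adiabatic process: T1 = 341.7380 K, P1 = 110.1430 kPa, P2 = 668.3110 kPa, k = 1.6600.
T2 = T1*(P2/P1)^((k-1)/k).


(k-1)/k = 0.3976
(P2/P1)^exp = 2.0480
T2 = 341.7380 * 2.0480 = 699.8664 K

699.8664 K


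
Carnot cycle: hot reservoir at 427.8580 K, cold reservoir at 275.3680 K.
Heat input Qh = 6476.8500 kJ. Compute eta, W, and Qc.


eta = 1 - 275.3680/427.8580 = 0.3564
W = 0.3564 * 6476.8500 = 2308.3707 kJ
Qc = 6476.8500 - 2308.3707 = 4168.4793 kJ

eta = 35.6403%, W = 2308.3707 kJ, Qc = 4168.4793 kJ


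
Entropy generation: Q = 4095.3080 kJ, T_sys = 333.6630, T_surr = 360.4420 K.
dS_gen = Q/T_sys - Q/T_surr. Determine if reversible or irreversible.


dS_sys = 4095.3080/333.6630 = 12.2738 kJ/K
dS_surr = -4095.3080/360.4420 = -11.3619 kJ/K
dS_gen = 12.2738 - 11.3619 = 0.9119 kJ/K (irreversible)

dS_gen = 0.9119 kJ/K, irreversible


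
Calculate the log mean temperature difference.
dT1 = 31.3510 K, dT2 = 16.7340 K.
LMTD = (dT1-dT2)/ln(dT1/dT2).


dT1/dT2 = 1.8735
ln(dT1/dT2) = 0.6278
LMTD = 14.6170 / 0.6278 = 23.2828 K

23.2828 K


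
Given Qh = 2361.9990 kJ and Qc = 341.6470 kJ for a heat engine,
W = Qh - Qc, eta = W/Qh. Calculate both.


W = 2361.9990 - 341.6470 = 2020.3520 kJ
eta = 2020.3520 / 2361.9990 = 0.8554 = 85.5357%

W = 2020.3520 kJ, eta = 85.5357%


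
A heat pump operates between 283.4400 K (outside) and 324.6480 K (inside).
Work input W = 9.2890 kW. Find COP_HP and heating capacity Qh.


COP = 324.6480 / 41.2080 = 7.8783
Qh = 7.8783 * 9.2890 = 73.1813 kW

COP = 7.8783, Qh = 73.1813 kW


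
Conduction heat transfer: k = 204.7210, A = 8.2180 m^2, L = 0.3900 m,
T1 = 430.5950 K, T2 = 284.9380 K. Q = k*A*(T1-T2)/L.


dT = 145.6570 K
Q = 204.7210 * 8.2180 * 145.6570 / 0.3900 = 628340.8353 W

628340.8353 W


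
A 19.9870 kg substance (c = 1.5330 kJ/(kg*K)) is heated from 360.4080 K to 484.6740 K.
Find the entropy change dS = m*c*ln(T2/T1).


T2/T1 = 1.3448
ln(T2/T1) = 0.2962
dS = 19.9870 * 1.5330 * 0.2962 = 9.0768 kJ/K

9.0768 kJ/K


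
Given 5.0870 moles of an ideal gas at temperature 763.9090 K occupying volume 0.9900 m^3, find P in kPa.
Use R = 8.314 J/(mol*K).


P = nRT/V = 5.0870 * 8.314 * 763.9090 / 0.9900
= 32308.2463 / 0.9900 = 32634.5922 Pa = 32.6346 kPa

32.6346 kPa


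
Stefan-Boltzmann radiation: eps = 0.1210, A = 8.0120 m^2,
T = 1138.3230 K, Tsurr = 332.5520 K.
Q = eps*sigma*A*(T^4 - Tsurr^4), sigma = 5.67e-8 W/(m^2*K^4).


T^4 = 1.6790e+12
Tsurr^4 = 1.2230e+10
Q = 0.1210 * 5.67e-8 * 8.0120 * 1.6668e+12 = 91621.2872 W

91621.2872 W


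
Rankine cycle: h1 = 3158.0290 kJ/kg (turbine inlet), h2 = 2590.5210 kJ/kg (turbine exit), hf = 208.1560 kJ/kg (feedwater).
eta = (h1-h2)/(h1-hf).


W = 567.5080 kJ/kg
Q_in = 2949.8730 kJ/kg
eta = 0.1924 = 19.2384%

eta = 19.2384%


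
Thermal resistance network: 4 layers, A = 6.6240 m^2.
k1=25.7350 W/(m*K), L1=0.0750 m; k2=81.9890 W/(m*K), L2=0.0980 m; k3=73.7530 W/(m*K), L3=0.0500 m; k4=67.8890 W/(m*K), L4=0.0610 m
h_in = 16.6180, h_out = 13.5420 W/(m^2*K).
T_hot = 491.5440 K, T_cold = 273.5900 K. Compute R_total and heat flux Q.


R_conv_in = 1/(16.6180*6.6240) = 0.0091
R_1 = 0.0750/(25.7350*6.6240) = 0.0004
R_2 = 0.0980/(81.9890*6.6240) = 0.0002
R_3 = 0.0500/(73.7530*6.6240) = 0.0001
R_4 = 0.0610/(67.8890*6.6240) = 0.0001
R_conv_out = 1/(13.5420*6.6240) = 0.0111
R_total = 0.0211 K/W
Q = 217.9540 / 0.0211 = 10334.0308 W

R_total = 0.0211 K/W, Q = 10334.0308 W


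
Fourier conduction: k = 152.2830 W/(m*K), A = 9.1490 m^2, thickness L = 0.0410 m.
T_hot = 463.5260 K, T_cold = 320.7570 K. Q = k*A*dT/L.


dT = 142.7690 K
Q = 152.2830 * 9.1490 * 142.7690 / 0.0410 = 4851489.6853 W

4851489.6853 W


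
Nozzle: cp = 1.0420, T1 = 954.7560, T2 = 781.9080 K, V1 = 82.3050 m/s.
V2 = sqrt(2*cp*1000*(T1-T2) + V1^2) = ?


dT = 172.8480 K
2*cp*1000*dT = 360215.2320
V1^2 = 6774.1130
V2 = sqrt(366989.3450) = 605.7965 m/s

605.7965 m/s


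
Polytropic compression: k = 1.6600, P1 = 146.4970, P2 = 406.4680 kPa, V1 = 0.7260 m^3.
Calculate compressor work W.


(k-1)/k = 0.3976
(P2/P1)^exp = 1.5004
W = 2.5152 * 146.4970 * 0.7260 * (1.5004 - 1) = 133.8625 kJ

133.8625 kJ


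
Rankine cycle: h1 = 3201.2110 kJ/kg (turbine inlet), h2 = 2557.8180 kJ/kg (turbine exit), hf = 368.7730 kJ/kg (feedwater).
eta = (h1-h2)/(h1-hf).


W = 643.3930 kJ/kg
Q_in = 2832.4380 kJ/kg
eta = 0.2272 = 22.7152%

eta = 22.7152%


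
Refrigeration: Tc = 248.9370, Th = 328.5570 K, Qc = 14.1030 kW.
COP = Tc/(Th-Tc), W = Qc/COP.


COP = 248.9370 / 79.6200 = 3.1266
W = 14.1030 / 3.1266 = 4.5107 kW

COP = 3.1266, W = 4.5107 kW


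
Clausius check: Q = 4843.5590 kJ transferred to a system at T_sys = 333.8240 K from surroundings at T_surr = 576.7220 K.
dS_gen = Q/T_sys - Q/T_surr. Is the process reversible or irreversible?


dS_sys = 4843.5590/333.8240 = 14.5093 kJ/K
dS_surr = -4843.5590/576.7220 = -8.3984 kJ/K
dS_gen = 14.5093 - 8.3984 = 6.1109 kJ/K (irreversible)

dS_gen = 6.1109 kJ/K, irreversible


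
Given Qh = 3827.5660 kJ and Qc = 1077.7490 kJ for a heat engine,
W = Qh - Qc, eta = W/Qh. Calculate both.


W = 3827.5660 - 1077.7490 = 2749.8170 kJ
eta = 2749.8170 / 3827.5660 = 0.7184 = 71.8424%

W = 2749.8170 kJ, eta = 71.8424%


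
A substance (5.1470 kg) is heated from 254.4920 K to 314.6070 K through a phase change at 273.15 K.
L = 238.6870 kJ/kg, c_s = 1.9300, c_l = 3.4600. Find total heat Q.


Q1 (sensible, solid) = 5.1470 * 1.9300 * 18.6580 = 185.3432 kJ
Q2 (latent) = 5.1470 * 238.6870 = 1228.5220 kJ
Q3 (sensible, liquid) = 5.1470 * 3.4600 * 41.4570 = 738.2920 kJ
Q_total = 2152.1571 kJ

2152.1571 kJ


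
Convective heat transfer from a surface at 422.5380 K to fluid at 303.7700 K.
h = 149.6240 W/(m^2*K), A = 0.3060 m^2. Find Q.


dT = 118.7680 K
Q = 149.6240 * 0.3060 * 118.7680 = 5437.7862 W

5437.7862 W


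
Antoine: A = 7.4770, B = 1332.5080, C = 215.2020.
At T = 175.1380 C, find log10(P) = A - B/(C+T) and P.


C+T = 390.3400
B/(C+T) = 3.4137
log10(P) = 7.4770 - 3.4137 = 4.0633
P = 10^4.0633 = 11568.8150 mmHg

11568.8150 mmHg


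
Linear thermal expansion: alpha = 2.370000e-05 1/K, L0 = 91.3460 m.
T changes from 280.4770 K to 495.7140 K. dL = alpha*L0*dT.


dT = 215.2370 K
dL = 2.370000e-05 * 91.3460 * 215.2370 = 0.465967 m
L_final = 91.811967 m

dL = 0.465967 m


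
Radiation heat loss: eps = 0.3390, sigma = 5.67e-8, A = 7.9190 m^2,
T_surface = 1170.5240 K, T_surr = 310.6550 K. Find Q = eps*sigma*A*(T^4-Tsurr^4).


T^4 = 1.8772e+12
Tsurr^4 = 9.3135e+09
Q = 0.3390 * 5.67e-8 * 7.9190 * 1.8679e+12 = 284324.5628 W

284324.5628 W


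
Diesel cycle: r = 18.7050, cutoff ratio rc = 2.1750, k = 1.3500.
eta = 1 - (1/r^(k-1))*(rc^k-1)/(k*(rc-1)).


r^(k-1) = 2.7873
rc^k = 2.8548
eta = 0.5805 = 58.0500%

58.0500%


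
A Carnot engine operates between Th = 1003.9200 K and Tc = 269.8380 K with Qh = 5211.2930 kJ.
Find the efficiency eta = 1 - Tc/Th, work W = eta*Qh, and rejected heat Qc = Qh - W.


eta = 1 - 269.8380/1003.9200 = 0.7312
W = 0.7312 * 5211.2930 = 3810.5789 kJ
Qc = 5211.2930 - 3810.5789 = 1400.7141 kJ

eta = 73.1216%, W = 3810.5789 kJ, Qc = 1400.7141 kJ


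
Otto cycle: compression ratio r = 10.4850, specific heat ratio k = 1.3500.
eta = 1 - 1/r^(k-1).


r^(k-1) = 2.2761
eta = 1 - 1/2.2761 = 0.5607 = 56.0660%

56.0660%


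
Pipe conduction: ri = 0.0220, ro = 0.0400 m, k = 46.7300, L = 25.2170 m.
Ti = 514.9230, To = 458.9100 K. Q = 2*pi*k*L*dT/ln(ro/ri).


dT = 56.0130 K
ln(ro/ri) = 0.5978
Q = 2*pi*46.7300*25.2170*56.0130 / 0.5978 = 693705.4572 W

693705.4572 W


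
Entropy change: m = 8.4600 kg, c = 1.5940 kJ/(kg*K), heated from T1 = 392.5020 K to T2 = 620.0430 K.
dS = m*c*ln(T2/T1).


T2/T1 = 1.5797
ln(T2/T1) = 0.4572
dS = 8.4600 * 1.5940 * 0.4572 = 6.1661 kJ/K

6.1661 kJ/K


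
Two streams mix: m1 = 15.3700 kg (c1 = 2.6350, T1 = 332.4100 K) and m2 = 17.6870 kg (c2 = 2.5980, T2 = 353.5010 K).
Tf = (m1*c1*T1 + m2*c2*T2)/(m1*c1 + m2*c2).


num = 29706.2513
den = 86.4508
Tf = 343.6204 K

343.6204 K


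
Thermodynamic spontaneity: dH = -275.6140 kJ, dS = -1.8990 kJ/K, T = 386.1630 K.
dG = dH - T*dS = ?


T*dS = 386.1630 * -1.8990 = -733.3235 kJ
dG = -275.6140 + 733.3235 = 457.7095 kJ (non-spontaneous)

dG = 457.7095 kJ, non-spontaneous


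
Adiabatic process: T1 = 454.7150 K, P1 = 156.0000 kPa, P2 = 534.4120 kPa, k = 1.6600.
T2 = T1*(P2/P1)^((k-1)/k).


(k-1)/k = 0.3976
(P2/P1)^exp = 1.6316
T2 = 454.7150 * 1.6316 = 741.9102 K

741.9102 K


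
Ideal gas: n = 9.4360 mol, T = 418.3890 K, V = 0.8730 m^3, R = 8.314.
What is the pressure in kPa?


P = nRT/V = 9.4360 * 8.314 * 418.3890 / 0.8730
= 32822.9953 / 0.8730 = 37597.9327 Pa = 37.5979 kPa

37.5979 kPa


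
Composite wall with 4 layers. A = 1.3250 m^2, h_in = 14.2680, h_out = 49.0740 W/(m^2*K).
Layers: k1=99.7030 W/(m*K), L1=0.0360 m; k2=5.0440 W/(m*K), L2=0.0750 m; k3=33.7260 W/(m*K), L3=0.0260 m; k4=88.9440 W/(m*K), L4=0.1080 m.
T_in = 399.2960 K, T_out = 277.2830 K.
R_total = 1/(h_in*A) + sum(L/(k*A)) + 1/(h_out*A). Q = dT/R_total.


R_conv_in = 1/(14.2680*1.3250) = 0.0529
R_1 = 0.0360/(99.7030*1.3250) = 0.0003
R_2 = 0.0750/(5.0440*1.3250) = 0.0112
R_3 = 0.0260/(33.7260*1.3250) = 0.0006
R_4 = 0.1080/(88.9440*1.3250) = 0.0009
R_conv_out = 1/(49.0740*1.3250) = 0.0154
R_total = 0.0813 K/W
Q = 122.0130 / 0.0813 = 1501.3716 W

R_total = 0.0813 K/W, Q = 1501.3716 W


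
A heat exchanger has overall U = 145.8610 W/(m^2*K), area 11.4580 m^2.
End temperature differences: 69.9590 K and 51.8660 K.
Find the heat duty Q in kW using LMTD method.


LMTD = 60.4620 K
Q = 145.8610 * 11.4580 * 60.4620 = 101048.6227 W = 101.0486 kW

101.0486 kW


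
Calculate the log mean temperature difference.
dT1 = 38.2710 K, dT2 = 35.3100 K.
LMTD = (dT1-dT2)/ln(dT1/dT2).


dT1/dT2 = 1.0839
ln(dT1/dT2) = 0.0805
LMTD = 2.9610 / 0.0805 = 36.7706 K

36.7706 K


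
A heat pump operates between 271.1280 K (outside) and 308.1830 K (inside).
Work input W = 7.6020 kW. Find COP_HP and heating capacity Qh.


COP = 308.1830 / 37.0550 = 8.3169
Qh = 8.3169 * 7.6020 = 63.2251 kW

COP = 8.3169, Qh = 63.2251 kW


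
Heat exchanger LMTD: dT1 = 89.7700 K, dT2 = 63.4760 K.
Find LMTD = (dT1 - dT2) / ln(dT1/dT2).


dT1/dT2 = 1.4142
ln(dT1/dT2) = 0.3466
LMTD = 26.2940 / 0.3466 = 75.8651 K

75.8651 K


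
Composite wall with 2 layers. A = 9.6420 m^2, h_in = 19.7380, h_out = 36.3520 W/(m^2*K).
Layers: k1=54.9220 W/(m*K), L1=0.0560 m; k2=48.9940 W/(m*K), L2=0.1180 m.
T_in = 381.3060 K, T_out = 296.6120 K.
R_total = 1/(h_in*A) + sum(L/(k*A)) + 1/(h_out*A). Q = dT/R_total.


R_conv_in = 1/(19.7380*9.6420) = 0.0053
R_1 = 0.0560/(54.9220*9.6420) = 0.0001
R_2 = 0.1180/(48.9940*9.6420) = 0.0002
R_conv_out = 1/(36.3520*9.6420) = 0.0029
R_total = 0.0085 K/W
Q = 84.6940 / 0.0085 = 10007.5210 W

R_total = 0.0085 K/W, Q = 10007.5210 W


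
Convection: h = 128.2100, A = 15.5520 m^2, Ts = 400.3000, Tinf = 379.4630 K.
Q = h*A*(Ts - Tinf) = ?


dT = 20.8370 K
Q = 128.2100 * 15.5520 * 20.8370 = 41547.3510 W

41547.3510 W


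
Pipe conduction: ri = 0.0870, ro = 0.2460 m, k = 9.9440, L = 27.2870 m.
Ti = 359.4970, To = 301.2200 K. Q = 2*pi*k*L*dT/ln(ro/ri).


dT = 58.2770 K
ln(ro/ri) = 1.0394
Q = 2*pi*9.9440*27.2870*58.2770 / 1.0394 = 95587.5796 W

95587.5796 W


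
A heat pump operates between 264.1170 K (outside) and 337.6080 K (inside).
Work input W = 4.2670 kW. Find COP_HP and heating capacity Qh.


COP = 337.6080 / 73.4910 = 4.5939
Qh = 4.5939 * 4.2670 = 19.6020 kW

COP = 4.5939, Qh = 19.6020 kW


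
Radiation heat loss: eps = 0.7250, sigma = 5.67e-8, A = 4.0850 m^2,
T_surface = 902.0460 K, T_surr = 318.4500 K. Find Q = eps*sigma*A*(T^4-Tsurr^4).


T^4 = 6.6209e+11
Tsurr^4 = 1.0284e+10
Q = 0.7250 * 5.67e-8 * 4.0850 * 6.5180e+11 = 109453.3628 W

109453.3628 W


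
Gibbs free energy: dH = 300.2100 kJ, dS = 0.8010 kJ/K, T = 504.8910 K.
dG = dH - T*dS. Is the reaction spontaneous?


T*dS = 504.8910 * 0.8010 = 404.4177 kJ
dG = 300.2100 - 404.4177 = -104.2077 kJ (spontaneous)

dG = -104.2077 kJ, spontaneous


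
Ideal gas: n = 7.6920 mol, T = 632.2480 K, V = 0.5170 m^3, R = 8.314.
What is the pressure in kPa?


P = nRT/V = 7.6920 * 8.314 * 632.2480 / 0.5170
= 40433.0739 / 0.5170 = 78207.1063 Pa = 78.2071 kPa

78.2071 kPa


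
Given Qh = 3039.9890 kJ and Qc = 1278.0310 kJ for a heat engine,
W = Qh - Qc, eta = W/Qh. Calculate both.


W = 3039.9890 - 1278.0310 = 1761.9580 kJ
eta = 1761.9580 / 3039.9890 = 0.5796 = 57.9594%

W = 1761.9580 kJ, eta = 57.9594%


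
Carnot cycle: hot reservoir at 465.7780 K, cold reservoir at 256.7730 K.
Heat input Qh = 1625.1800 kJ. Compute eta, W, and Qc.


eta = 1 - 256.7730/465.7780 = 0.4487
W = 0.4487 * 1625.1800 = 729.2546 kJ
Qc = 1625.1800 - 729.2546 = 895.9254 kJ

eta = 44.8722%, W = 729.2546 kJ, Qc = 895.9254 kJ


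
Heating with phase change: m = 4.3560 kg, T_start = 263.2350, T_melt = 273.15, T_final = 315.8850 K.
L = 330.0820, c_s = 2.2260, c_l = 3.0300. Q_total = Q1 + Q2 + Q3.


Q1 (sensible, solid) = 4.3560 * 2.2260 * 9.9150 = 96.1404 kJ
Q2 (latent) = 4.3560 * 330.0820 = 1437.8372 kJ
Q3 (sensible, liquid) = 4.3560 * 3.0300 * 42.7350 = 564.0456 kJ
Q_total = 2098.0231 kJ

2098.0231 kJ


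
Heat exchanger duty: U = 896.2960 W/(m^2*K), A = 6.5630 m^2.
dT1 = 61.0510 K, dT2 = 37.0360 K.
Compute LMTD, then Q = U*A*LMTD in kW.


LMTD = 48.0474 K
Q = 896.2960 * 6.5630 * 48.0474 = 282633.4412 W = 282.6334 kW

282.6334 kW


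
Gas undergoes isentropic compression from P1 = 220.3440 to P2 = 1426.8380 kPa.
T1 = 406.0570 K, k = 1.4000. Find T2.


(k-1)/k = 0.2857
(P2/P1)^exp = 1.7053
T2 = 406.0570 * 1.7053 = 692.4356 K

692.4356 K


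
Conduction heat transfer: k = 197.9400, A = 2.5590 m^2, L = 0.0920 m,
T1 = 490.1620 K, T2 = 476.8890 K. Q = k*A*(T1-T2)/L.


dT = 13.2730 K
Q = 197.9400 * 2.5590 * 13.2730 / 0.0920 = 73077.7418 W

73077.7418 W


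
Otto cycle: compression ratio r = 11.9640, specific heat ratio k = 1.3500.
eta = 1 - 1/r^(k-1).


r^(k-1) = 2.3837
eta = 1 - 1/2.3837 = 0.5805 = 58.0489%

58.0489%


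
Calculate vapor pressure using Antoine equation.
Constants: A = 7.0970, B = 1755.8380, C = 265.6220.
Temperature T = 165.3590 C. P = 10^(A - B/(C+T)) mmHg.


C+T = 430.9810
B/(C+T) = 4.0740
log10(P) = 7.0970 - 4.0740 = 3.0230
P = 10^3.0230 = 1054.2663 mmHg

1054.2663 mmHg


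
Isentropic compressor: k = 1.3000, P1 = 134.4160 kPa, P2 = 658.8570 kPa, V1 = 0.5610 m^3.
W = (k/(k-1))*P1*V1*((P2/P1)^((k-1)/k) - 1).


(k-1)/k = 0.2308
(P2/P1)^exp = 1.4431
W = 4.3333 * 134.4160 * 0.5610 * (1.4431 - 1) = 144.8037 kJ

144.8037 kJ


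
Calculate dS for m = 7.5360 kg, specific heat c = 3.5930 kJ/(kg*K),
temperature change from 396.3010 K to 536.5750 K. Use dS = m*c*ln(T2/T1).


T2/T1 = 1.3540
ln(T2/T1) = 0.3030
dS = 7.5360 * 3.5930 * 0.3030 = 8.2052 kJ/K

8.2052 kJ/K


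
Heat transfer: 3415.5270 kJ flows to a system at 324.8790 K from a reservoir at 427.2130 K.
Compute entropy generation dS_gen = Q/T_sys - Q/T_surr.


dS_sys = 3415.5270/324.8790 = 10.5132 kJ/K
dS_surr = -3415.5270/427.2130 = -7.9949 kJ/K
dS_gen = 10.5132 - 7.9949 = 2.5183 kJ/K (irreversible)

dS_gen = 2.5183 kJ/K, irreversible


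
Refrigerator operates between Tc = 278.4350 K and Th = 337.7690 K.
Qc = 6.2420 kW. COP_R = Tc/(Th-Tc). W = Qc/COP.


COP = 278.4350 / 59.3340 = 4.6927
W = 6.2420 / 4.6927 = 1.3302 kW

COP = 4.6927, W = 1.3302 kW


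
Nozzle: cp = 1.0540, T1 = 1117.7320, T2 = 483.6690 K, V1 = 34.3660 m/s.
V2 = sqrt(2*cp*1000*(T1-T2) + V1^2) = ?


dT = 634.0630 K
2*cp*1000*dT = 1336604.8040
V1^2 = 1181.0220
V2 = sqrt(1337785.8260) = 1156.6269 m/s

1156.6269 m/s


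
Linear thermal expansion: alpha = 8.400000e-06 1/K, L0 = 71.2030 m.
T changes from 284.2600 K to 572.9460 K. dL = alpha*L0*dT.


dT = 288.6860 K
dL = 8.400000e-06 * 71.2030 * 288.6860 = 0.172665 m
L_final = 71.375665 m

dL = 0.172665 m


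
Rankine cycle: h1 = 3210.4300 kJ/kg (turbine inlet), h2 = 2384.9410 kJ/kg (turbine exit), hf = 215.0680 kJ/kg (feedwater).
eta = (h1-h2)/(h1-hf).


W = 825.4890 kJ/kg
Q_in = 2995.3620 kJ/kg
eta = 0.2756 = 27.5589%

eta = 27.5589%


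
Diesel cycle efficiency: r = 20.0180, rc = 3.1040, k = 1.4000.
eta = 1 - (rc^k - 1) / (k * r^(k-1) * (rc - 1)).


r^(k-1) = 3.3156
rc^k = 4.8830
eta = 0.6024 = 60.2415%

60.2415%


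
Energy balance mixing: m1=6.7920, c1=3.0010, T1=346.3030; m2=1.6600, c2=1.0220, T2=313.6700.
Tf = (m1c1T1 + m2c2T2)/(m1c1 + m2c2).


num = 7590.7694
den = 22.0793
Tf = 343.7956 K

343.7956 K


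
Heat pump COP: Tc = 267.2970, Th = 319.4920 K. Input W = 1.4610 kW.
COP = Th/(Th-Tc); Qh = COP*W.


COP = 319.4920 / 52.1950 = 6.1211
Qh = 6.1211 * 1.4610 = 8.9430 kW

COP = 6.1211, Qh = 8.9430 kW


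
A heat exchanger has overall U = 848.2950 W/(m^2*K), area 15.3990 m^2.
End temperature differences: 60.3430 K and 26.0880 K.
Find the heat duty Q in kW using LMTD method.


LMTD = 40.8493 K
Q = 848.2950 * 15.3990 * 40.8493 = 533610.4540 W = 533.6105 kW

533.6105 kW


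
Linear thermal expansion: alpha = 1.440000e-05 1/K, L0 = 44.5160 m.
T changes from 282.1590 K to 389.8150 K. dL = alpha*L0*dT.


dT = 107.6560 K
dL = 1.440000e-05 * 44.5160 * 107.6560 = 0.069011 m
L_final = 44.585011 m

dL = 0.069011 m


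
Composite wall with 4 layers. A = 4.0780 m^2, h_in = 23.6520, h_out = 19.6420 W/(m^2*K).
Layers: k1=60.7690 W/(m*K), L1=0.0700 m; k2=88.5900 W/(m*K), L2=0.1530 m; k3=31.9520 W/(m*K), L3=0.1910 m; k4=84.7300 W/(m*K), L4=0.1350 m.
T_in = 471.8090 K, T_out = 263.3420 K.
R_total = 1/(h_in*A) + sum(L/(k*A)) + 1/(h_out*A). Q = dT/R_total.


R_conv_in = 1/(23.6520*4.0780) = 0.0104
R_1 = 0.0700/(60.7690*4.0780) = 0.0003
R_2 = 0.1530/(88.5900*4.0780) = 0.0004
R_3 = 0.1910/(31.9520*4.0780) = 0.0015
R_4 = 0.1350/(84.7300*4.0780) = 0.0004
R_conv_out = 1/(19.6420*4.0780) = 0.0125
R_total = 0.0254 K/W
Q = 208.4670 / 0.0254 = 8202.6260 W

R_total = 0.0254 K/W, Q = 8202.6260 W


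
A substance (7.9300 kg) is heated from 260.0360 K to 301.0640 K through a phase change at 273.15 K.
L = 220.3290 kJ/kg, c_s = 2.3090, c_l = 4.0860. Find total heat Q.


Q1 (sensible, solid) = 7.9300 * 2.3090 * 13.1140 = 240.1222 kJ
Q2 (latent) = 7.9300 * 220.3290 = 1747.2090 kJ
Q3 (sensible, liquid) = 7.9300 * 4.0860 * 27.9140 = 904.4689 kJ
Q_total = 2891.8000 kJ

2891.8000 kJ


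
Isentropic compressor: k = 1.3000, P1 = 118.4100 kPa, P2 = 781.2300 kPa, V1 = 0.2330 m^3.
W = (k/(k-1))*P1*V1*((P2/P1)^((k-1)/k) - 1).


(k-1)/k = 0.2308
(P2/P1)^exp = 1.5456
W = 4.3333 * 118.4100 * 0.2330 * (1.5456 - 1) = 65.2260 kJ

65.2260 kJ


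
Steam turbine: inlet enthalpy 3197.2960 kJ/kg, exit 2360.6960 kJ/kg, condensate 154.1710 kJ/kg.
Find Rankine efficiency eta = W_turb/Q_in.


W = 836.6000 kJ/kg
Q_in = 3043.1250 kJ/kg
eta = 0.2749 = 27.4915%

eta = 27.4915%


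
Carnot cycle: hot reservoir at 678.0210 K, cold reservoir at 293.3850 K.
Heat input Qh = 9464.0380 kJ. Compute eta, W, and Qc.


eta = 1 - 293.3850/678.0210 = 0.5673
W = 0.5673 * 9464.0380 = 5368.8746 kJ
Qc = 9464.0380 - 5368.8746 = 4095.1634 kJ

eta = 56.7292%, W = 5368.8746 kJ, Qc = 4095.1634 kJ


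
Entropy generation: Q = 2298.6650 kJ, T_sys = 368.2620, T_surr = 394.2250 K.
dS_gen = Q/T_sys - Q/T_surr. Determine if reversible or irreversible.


dS_sys = 2298.6650/368.2620 = 6.2419 kJ/K
dS_surr = -2298.6650/394.2250 = -5.8308 kJ/K
dS_gen = 6.2419 - 5.8308 = 0.4111 kJ/K (irreversible)

dS_gen = 0.4111 kJ/K, irreversible


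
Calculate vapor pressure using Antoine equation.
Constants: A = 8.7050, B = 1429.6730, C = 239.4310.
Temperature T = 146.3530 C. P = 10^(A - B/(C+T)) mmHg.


C+T = 385.7840
B/(C+T) = 3.7059
log10(P) = 8.7050 - 3.7059 = 4.9991
P = 10^4.9991 = 99795.3201 mmHg

99795.3201 mmHg


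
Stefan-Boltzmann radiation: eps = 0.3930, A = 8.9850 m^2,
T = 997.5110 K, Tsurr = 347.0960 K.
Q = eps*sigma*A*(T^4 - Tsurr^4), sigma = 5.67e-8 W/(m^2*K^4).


T^4 = 9.9008e+11
Tsurr^4 = 1.4514e+10
Q = 0.3930 * 5.67e-8 * 8.9850 * 9.7557e+11 = 195321.7794 W

195321.7794 W


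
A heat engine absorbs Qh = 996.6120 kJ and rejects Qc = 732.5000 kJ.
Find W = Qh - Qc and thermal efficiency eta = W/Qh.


W = 996.6120 - 732.5000 = 264.1120 kJ
eta = 264.1120 / 996.6120 = 0.2650 = 26.5010%

W = 264.1120 kJ, eta = 26.5010%


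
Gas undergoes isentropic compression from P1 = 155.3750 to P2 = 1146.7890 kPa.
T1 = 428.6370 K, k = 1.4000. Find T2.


(k-1)/k = 0.2857
(P2/P1)^exp = 1.7702
T2 = 428.6370 * 1.7702 = 758.7853 K

758.7853 K


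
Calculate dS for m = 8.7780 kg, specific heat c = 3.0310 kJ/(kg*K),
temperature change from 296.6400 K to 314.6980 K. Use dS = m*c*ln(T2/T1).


T2/T1 = 1.0609
ln(T2/T1) = 0.0591
dS = 8.7780 * 3.0310 * 0.0591 = 1.5723 kJ/K

1.5723 kJ/K


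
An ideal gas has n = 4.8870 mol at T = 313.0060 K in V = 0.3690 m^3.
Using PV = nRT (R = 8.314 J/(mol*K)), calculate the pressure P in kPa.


P = nRT/V = 4.8870 * 8.314 * 313.0060 / 0.3690
= 12717.5959 / 0.3690 = 34465.0296 Pa = 34.4650 kPa

34.4650 kPa


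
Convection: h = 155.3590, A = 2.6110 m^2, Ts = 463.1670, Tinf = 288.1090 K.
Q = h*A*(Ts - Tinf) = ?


dT = 175.0580 K
Q = 155.3590 * 2.6110 * 175.0580 = 71010.9383 W

71010.9383 W


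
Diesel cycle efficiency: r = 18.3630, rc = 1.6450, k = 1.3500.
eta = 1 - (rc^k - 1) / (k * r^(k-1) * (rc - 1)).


r^(k-1) = 2.7694
rc^k = 1.9581
eta = 0.6027 = 60.2703%

60.2703%


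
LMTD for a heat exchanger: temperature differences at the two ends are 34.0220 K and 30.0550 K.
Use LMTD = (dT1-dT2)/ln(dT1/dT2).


dT1/dT2 = 1.1320
ln(dT1/dT2) = 0.1240
LMTD = 3.9670 / 0.1240 = 31.9975 K

31.9975 K


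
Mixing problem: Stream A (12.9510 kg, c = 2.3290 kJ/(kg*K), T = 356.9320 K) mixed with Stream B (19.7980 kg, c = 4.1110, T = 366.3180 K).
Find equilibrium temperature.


num = 40580.5642
den = 111.5525
Tf = 363.7801 K

363.7801 K


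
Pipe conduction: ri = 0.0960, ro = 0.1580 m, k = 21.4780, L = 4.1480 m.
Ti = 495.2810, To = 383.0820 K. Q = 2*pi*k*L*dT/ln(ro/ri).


dT = 112.1990 K
ln(ro/ri) = 0.4982
Q = 2*pi*21.4780*4.1480*112.1990 / 0.4982 = 126054.0739 W

126054.0739 W


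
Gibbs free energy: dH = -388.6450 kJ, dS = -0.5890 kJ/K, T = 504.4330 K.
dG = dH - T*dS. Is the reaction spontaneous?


T*dS = 504.4330 * -0.5890 = -297.1110 kJ
dG = -388.6450 + 297.1110 = -91.5340 kJ (spontaneous)

dG = -91.5340 kJ, spontaneous


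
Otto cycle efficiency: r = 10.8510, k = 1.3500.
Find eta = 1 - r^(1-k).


r^(k-1) = 2.3036
eta = 1 - 1/2.3036 = 0.5659 = 56.5904%

56.5904%


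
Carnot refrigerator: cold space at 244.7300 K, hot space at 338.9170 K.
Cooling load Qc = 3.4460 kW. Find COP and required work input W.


COP = 244.7300 / 94.1870 = 2.5983
W = 3.4460 / 2.5983 = 1.3262 kW

COP = 2.5983, W = 1.3262 kW


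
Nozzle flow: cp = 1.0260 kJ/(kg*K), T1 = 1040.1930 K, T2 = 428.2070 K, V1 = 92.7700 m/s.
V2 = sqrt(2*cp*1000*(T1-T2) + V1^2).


dT = 611.9860 K
2*cp*1000*dT = 1255795.2720
V1^2 = 8606.2729
V2 = sqrt(1264401.5449) = 1124.4561 m/s

1124.4561 m/s


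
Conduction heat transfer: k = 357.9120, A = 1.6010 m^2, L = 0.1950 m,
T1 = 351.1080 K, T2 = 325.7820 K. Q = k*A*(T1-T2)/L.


dT = 25.3260 K
Q = 357.9120 * 1.6010 * 25.3260 / 0.1950 = 74421.6994 W

74421.6994 W


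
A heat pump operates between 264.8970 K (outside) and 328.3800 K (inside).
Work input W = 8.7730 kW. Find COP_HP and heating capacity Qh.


COP = 328.3800 / 63.4830 = 5.1727
Qh = 5.1727 * 8.7730 = 45.3803 kW

COP = 5.1727, Qh = 45.3803 kW


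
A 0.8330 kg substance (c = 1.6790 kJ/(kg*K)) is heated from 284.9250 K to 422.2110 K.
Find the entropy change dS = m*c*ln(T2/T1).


T2/T1 = 1.4818
ln(T2/T1) = 0.3933
dS = 0.8330 * 1.6790 * 0.3933 = 0.5500 kJ/K

0.5500 kJ/K


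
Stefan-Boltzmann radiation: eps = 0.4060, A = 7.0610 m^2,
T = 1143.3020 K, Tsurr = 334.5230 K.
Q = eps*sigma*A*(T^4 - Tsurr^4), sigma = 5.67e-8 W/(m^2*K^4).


T^4 = 1.7086e+12
Tsurr^4 = 1.2523e+10
Q = 0.4060 * 5.67e-8 * 7.0610 * 1.6961e+12 = 275692.1358 W

275692.1358 W


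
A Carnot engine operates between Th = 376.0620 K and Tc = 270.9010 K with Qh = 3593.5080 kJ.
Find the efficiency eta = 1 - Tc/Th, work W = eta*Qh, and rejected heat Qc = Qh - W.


eta = 1 - 270.9010/376.0620 = 0.2796
W = 0.2796 * 3593.5080 = 1004.8792 kJ
Qc = 3593.5080 - 1004.8792 = 2588.6288 kJ

eta = 27.9637%, W = 1004.8792 kJ, Qc = 2588.6288 kJ


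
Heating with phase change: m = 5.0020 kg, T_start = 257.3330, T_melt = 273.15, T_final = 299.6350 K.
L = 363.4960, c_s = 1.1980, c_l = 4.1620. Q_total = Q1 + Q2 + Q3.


Q1 (sensible, solid) = 5.0020 * 1.1980 * 15.8170 = 94.7817 kJ
Q2 (latent) = 5.0020 * 363.4960 = 1818.2070 kJ
Q3 (sensible, liquid) = 5.0020 * 4.1620 * 26.4850 = 551.3733 kJ
Q_total = 2464.3620 kJ

2464.3620 kJ


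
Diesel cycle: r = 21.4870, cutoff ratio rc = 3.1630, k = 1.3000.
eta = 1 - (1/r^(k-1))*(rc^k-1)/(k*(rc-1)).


r^(k-1) = 2.5099
rc^k = 4.4682
eta = 0.5086 = 50.8587%

50.8587%


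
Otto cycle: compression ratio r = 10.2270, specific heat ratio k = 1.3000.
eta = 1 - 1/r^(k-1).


r^(k-1) = 2.0087
eta = 1 - 1/2.0087 = 0.5022 = 50.2176%

50.2176%


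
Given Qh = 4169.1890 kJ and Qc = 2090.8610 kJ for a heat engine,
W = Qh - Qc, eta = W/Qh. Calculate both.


W = 4169.1890 - 2090.8610 = 2078.3280 kJ
eta = 2078.3280 / 4169.1890 = 0.4985 = 49.8497%

W = 2078.3280 kJ, eta = 49.8497%


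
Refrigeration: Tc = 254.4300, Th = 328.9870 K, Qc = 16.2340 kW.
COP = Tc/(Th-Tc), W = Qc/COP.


COP = 254.4300 / 74.5570 = 3.4126
W = 16.2340 / 3.4126 = 4.7571 kW

COP = 3.4126, W = 4.7571 kW


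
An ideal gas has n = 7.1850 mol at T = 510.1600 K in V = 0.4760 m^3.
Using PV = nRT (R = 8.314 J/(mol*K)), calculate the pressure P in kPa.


P = nRT/V = 7.1850 * 8.314 * 510.1600 / 0.4760
= 30474.9637 / 0.4760 = 64023.0329 Pa = 64.0230 kPa

64.0230 kPa


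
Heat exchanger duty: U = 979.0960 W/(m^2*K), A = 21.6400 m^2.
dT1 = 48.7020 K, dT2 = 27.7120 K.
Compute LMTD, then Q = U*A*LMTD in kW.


LMTD = 37.2259 K
Q = 979.0960 * 21.6400 * 37.2259 = 788729.1117 W = 788.7291 kW

788.7291 kW


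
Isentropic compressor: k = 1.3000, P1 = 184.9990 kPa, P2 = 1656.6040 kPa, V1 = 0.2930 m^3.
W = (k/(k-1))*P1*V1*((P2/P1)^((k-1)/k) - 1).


(k-1)/k = 0.2308
(P2/P1)^exp = 1.6585
W = 4.3333 * 184.9990 * 0.2930 * (1.6585 - 1) = 154.6626 kJ

154.6626 kJ


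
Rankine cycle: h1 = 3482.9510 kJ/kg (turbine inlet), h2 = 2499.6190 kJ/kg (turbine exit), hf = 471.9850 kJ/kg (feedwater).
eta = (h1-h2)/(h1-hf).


W = 983.3320 kJ/kg
Q_in = 3010.9660 kJ/kg
eta = 0.3266 = 32.6584%

eta = 32.6584%


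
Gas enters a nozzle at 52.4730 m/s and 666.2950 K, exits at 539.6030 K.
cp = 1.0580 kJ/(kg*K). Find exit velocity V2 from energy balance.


dT = 126.6920 K
2*cp*1000*dT = 268080.2720
V1^2 = 2753.4157
V2 = sqrt(270833.6877) = 520.4168 m/s

520.4168 m/s


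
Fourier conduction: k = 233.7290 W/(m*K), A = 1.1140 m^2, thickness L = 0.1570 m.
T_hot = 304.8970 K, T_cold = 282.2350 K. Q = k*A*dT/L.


dT = 22.6620 K
Q = 233.7290 * 1.1140 * 22.6620 / 0.1570 = 37583.4267 W

37583.4267 W


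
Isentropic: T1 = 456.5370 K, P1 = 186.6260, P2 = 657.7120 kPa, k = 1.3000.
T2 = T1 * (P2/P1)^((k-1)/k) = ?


(k-1)/k = 0.2308
(P2/P1)^exp = 1.3374
T2 = 456.5370 * 1.3374 = 610.5503 K

610.5503 K


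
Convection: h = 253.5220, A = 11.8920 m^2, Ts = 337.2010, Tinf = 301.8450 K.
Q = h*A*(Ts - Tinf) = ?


dT = 35.3560 K
Q = 253.5220 * 11.8920 * 35.3560 = 106594.2254 W

106594.2254 W


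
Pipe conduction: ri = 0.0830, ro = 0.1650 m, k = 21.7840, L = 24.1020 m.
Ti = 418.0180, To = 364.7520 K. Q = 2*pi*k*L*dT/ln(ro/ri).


dT = 53.2660 K
ln(ro/ri) = 0.6871
Q = 2*pi*21.7840*24.1020*53.2660 / 0.6871 = 255739.3985 W

255739.3985 W


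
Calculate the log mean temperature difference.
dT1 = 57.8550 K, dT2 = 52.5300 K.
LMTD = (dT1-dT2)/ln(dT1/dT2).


dT1/dT2 = 1.1014
ln(dT1/dT2) = 0.0966
LMTD = 5.3250 / 0.0966 = 55.1497 K

55.1497 K


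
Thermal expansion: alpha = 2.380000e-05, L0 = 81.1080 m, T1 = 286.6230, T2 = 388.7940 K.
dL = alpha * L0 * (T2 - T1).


dT = 102.1710 K
dL = 2.380000e-05 * 81.1080 * 102.1710 = 0.197228 m
L_final = 81.305228 m

dL = 0.197228 m


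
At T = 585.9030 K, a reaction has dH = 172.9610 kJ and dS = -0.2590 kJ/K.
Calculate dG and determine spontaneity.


T*dS = 585.9030 * -0.2590 = -151.7489 kJ
dG = 172.9610 + 151.7489 = 324.7099 kJ (non-spontaneous)

dG = 324.7099 kJ, non-spontaneous


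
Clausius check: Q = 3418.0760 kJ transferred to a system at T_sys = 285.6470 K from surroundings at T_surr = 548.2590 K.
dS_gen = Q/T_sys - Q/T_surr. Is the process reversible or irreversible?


dS_sys = 3418.0760/285.6470 = 11.9661 kJ/K
dS_surr = -3418.0760/548.2590 = -6.2344 kJ/K
dS_gen = 11.9661 - 6.2344 = 5.7317 kJ/K (irreversible)

dS_gen = 5.7317 kJ/K, irreversible


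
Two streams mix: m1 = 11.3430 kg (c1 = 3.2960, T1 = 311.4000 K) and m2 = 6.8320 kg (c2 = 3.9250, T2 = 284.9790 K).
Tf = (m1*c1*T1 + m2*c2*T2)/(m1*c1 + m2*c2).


num = 19284.0477
den = 64.2021
Tf = 300.3646 K

300.3646 K


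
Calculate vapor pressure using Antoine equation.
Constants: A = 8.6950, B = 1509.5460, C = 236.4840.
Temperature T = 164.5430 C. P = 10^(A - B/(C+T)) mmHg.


C+T = 401.0270
B/(C+T) = 3.7642
log10(P) = 8.6950 - 3.7642 = 4.9308
P = 10^4.9308 = 85270.6522 mmHg

85270.6522 mmHg


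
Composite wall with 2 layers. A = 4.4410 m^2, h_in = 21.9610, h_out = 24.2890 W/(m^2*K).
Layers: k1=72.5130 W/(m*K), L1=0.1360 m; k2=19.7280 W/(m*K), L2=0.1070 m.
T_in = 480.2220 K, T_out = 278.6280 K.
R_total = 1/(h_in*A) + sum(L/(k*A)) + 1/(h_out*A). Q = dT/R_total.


R_conv_in = 1/(21.9610*4.4410) = 0.0103
R_1 = 0.1360/(72.5130*4.4410) = 0.0004
R_2 = 0.1070/(19.7280*4.4410) = 0.0012
R_conv_out = 1/(24.2890*4.4410) = 0.0093
R_total = 0.0212 K/W
Q = 201.5940 / 0.0212 = 9523.6914 W

R_total = 0.0212 K/W, Q = 9523.6914 W


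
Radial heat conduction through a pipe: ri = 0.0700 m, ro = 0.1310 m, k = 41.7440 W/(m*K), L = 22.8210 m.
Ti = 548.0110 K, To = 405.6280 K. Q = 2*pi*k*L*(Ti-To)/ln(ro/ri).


dT = 142.3830 K
ln(ro/ri) = 0.6267
Q = 2*pi*41.7440*22.8210*142.3830 / 0.6267 = 1359895.7091 W

1359895.7091 W


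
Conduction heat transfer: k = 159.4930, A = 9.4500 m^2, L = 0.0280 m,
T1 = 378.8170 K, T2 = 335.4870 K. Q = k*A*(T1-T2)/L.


dT = 43.3300 K
Q = 159.4930 * 9.4500 * 43.3300 / 0.0280 = 2332405.6954 W

2332405.6954 W


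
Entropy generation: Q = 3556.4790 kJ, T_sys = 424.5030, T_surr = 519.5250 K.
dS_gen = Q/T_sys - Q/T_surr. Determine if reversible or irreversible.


dS_sys = 3556.4790/424.5030 = 8.3780 kJ/K
dS_surr = -3556.4790/519.5250 = -6.8456 kJ/K
dS_gen = 8.3780 - 6.8456 = 1.5323 kJ/K (irreversible)

dS_gen = 1.5323 kJ/K, irreversible


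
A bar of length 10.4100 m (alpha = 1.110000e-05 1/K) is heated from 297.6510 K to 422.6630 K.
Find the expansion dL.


dT = 125.0120 K
dL = 1.110000e-05 * 10.4100 * 125.0120 = 0.014445 m
L_final = 10.424445 m

dL = 0.014445 m


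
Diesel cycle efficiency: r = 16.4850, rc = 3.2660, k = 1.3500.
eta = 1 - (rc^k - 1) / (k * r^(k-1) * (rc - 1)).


r^(k-1) = 2.6667
rc^k = 4.9422
eta = 0.5168 = 51.6757%

51.6757%


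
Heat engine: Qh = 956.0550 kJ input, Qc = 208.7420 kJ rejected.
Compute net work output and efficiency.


W = 956.0550 - 208.7420 = 747.3130 kJ
eta = 747.3130 / 956.0550 = 0.7817 = 78.1663%

W = 747.3130 kJ, eta = 78.1663%


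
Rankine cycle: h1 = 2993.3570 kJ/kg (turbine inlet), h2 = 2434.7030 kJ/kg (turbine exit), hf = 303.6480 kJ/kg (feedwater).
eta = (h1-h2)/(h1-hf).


W = 558.6540 kJ/kg
Q_in = 2689.7090 kJ/kg
eta = 0.2077 = 20.7701%

eta = 20.7701%


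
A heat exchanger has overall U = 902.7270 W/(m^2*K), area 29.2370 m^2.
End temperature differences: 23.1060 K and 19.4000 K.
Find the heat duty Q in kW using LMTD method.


LMTD = 21.1990 K
Q = 902.7270 * 29.2370 * 21.1990 = 559506.8170 W = 559.5068 kW

559.5068 kW


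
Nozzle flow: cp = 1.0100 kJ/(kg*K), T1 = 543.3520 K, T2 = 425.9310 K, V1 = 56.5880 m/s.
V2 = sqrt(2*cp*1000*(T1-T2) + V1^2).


dT = 117.4210 K
2*cp*1000*dT = 237190.4200
V1^2 = 3202.2017
V2 = sqrt(240392.6217) = 490.2985 m/s

490.2985 m/s


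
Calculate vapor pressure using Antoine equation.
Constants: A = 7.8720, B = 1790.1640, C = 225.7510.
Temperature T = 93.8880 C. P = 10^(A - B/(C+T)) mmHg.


C+T = 319.6390
B/(C+T) = 5.6006
log10(P) = 7.8720 - 5.6006 = 2.2714
P = 10^2.2714 = 186.8183 mmHg

186.8183 mmHg


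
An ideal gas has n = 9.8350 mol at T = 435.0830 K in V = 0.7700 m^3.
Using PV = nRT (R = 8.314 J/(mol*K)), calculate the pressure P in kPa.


P = nRT/V = 9.8350 * 8.314 * 435.0830 / 0.7700
= 35575.9494 / 0.7700 = 46202.5317 Pa = 46.2025 kPa

46.2025 kPa


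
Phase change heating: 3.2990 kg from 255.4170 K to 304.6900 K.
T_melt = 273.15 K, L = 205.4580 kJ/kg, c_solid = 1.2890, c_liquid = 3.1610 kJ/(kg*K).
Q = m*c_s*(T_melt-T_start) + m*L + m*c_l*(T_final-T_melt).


Q1 (sensible, solid) = 3.2990 * 1.2890 * 17.7330 = 75.4080 kJ
Q2 (latent) = 3.2990 * 205.4580 = 677.8059 kJ
Q3 (sensible, liquid) = 3.2990 * 3.1610 * 31.5400 = 328.9035 kJ
Q_total = 1082.1175 kJ

1082.1175 kJ


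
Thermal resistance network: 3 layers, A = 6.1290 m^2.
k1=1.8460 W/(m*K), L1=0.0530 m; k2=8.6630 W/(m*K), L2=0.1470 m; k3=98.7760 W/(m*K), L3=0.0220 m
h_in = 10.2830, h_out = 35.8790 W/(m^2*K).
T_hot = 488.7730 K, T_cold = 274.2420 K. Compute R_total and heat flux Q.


R_conv_in = 1/(10.2830*6.1290) = 0.0159
R_1 = 0.0530/(1.8460*6.1290) = 0.0047
R_2 = 0.1470/(8.6630*6.1290) = 0.0028
R_3 = 0.0220/(98.7760*6.1290) = 3.6340e-05
R_conv_out = 1/(35.8790*6.1290) = 0.0045
R_total = 0.0279 K/W
Q = 214.5310 / 0.0279 = 7688.2755 W

R_total = 0.0279 K/W, Q = 7688.2755 W


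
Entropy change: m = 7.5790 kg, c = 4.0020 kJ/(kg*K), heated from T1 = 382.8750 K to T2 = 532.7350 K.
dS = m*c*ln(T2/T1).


T2/T1 = 1.3914
ln(T2/T1) = 0.3303
dS = 7.5790 * 4.0020 * 0.3303 = 10.0189 kJ/K

10.0189 kJ/K


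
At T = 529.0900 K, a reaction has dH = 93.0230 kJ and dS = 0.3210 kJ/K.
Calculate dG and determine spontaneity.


T*dS = 529.0900 * 0.3210 = 169.8379 kJ
dG = 93.0230 - 169.8379 = -76.8149 kJ (spontaneous)

dG = -76.8149 kJ, spontaneous


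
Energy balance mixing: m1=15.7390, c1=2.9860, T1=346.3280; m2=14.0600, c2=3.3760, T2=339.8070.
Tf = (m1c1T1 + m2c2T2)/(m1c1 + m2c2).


num = 32405.7265
den = 94.4632
Tf = 343.0513 K

343.0513 K


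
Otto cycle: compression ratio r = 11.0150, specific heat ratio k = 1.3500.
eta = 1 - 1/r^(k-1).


r^(k-1) = 2.3158
eta = 1 - 1/2.3158 = 0.5682 = 56.8177%

56.8177%


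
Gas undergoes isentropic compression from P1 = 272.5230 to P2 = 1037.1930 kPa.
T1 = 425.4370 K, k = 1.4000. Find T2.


(k-1)/k = 0.2857
(P2/P1)^exp = 1.4650
T2 = 425.4370 * 1.4650 = 623.2753 K

623.2753 K


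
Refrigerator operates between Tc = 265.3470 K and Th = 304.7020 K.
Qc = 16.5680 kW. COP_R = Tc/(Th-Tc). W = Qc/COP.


COP = 265.3470 / 39.3550 = 6.7424
W = 16.5680 / 6.7424 = 2.4573 kW

COP = 6.7424, W = 2.4573 kW


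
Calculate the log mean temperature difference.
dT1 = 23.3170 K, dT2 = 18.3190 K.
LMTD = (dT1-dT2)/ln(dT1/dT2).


dT1/dT2 = 1.2728
ln(dT1/dT2) = 0.2412
LMTD = 4.9980 / 0.2412 = 20.7176 K

20.7176 K


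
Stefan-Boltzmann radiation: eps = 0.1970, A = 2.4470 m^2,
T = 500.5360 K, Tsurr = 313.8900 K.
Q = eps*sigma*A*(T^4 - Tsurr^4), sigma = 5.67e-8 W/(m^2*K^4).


T^4 = 6.2768e+10
Tsurr^4 = 9.7076e+09
Q = 0.1970 * 5.67e-8 * 2.4470 * 5.3061e+10 = 1450.2994 W

1450.2994 W


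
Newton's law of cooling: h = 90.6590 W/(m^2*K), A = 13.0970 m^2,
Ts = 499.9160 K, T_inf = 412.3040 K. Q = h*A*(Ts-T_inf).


dT = 87.6120 K
Q = 90.6590 * 13.0970 * 87.6120 = 104027.0652 W

104027.0652 W


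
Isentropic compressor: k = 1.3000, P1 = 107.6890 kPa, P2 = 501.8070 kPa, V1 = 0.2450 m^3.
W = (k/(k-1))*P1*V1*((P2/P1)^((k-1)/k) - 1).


(k-1)/k = 0.2308
(P2/P1)^exp = 1.4264
W = 4.3333 * 107.6890 * 0.2450 * (1.4264 - 1) = 48.7490 kJ

48.7490 kJ


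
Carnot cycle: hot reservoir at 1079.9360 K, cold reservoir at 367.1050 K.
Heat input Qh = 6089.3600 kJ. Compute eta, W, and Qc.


eta = 1 - 367.1050/1079.9360 = 0.6601
W = 0.6601 * 6089.3600 = 4019.3906 kJ
Qc = 6089.3600 - 4019.3906 = 2069.9694 kJ

eta = 66.0068%, W = 4019.3906 kJ, Qc = 2069.9694 kJ


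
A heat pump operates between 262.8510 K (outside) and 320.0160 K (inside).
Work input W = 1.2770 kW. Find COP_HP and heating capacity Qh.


COP = 320.0160 / 57.1650 = 5.5981
Qh = 5.5981 * 1.2770 = 7.1488 kW

COP = 5.5981, Qh = 7.1488 kW


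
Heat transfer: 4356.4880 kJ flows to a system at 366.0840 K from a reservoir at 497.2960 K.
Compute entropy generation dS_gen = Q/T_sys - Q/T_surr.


dS_sys = 4356.4880/366.0840 = 11.9002 kJ/K
dS_surr = -4356.4880/497.2960 = -8.7604 kJ/K
dS_gen = 11.9002 - 8.7604 = 3.1399 kJ/K (irreversible)

dS_gen = 3.1399 kJ/K, irreversible


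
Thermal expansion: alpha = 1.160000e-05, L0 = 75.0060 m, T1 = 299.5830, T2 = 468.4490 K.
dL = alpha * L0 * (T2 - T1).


dT = 168.8660 K
dL = 1.160000e-05 * 75.0060 * 168.8660 = 0.146925 m
L_final = 75.152925 m

dL = 0.146925 m


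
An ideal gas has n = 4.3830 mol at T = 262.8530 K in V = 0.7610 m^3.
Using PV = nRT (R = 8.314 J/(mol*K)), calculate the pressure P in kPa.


P = nRT/V = 4.3830 * 8.314 * 262.8530 / 0.7610
= 9578.4322 / 0.7610 = 12586.6389 Pa = 12.5866 kPa

12.5866 kPa


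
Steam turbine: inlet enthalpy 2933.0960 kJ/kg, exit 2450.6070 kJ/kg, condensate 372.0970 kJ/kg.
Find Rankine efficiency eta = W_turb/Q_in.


W = 482.4890 kJ/kg
Q_in = 2560.9990 kJ/kg
eta = 0.1884 = 18.8399%

eta = 18.8399%


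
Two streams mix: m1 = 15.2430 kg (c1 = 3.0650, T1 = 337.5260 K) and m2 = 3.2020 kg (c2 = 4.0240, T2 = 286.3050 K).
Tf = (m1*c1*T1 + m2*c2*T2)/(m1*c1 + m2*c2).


num = 19458.1419
den = 59.6046
Tf = 326.4535 K

326.4535 K
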